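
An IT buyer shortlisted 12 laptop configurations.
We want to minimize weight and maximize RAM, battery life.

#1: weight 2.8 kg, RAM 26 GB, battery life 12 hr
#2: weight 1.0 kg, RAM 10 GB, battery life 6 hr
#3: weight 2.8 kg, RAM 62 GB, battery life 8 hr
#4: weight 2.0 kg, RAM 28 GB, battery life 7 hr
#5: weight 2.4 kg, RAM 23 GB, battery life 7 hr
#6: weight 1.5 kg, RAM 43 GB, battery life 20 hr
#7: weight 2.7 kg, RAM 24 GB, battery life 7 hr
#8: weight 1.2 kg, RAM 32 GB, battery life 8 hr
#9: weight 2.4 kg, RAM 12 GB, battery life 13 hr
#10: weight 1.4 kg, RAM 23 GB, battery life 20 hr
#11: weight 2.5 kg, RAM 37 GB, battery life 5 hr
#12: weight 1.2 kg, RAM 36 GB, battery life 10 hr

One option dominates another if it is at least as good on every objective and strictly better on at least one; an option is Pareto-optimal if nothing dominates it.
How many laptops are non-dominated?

5

#1: dominated by #6 (weight 1.5≤2.8, RAM 43≥26, battery life 20≥12).
#2: not dominated (best weight).
#3: not dominated (best RAM).
#4: dominated by #6 (weight 1.5≤2.0, RAM 43≥28, battery life 20≥7).
#5: dominated by #4 (weight 2.0≤2.4, RAM 28≥23, battery life 7≥7).
#6: not dominated.
#7: dominated by #4 (weight 2.0≤2.7, RAM 28≥24, battery life 7≥7).
#8: dominated by #12 (weight 1.2≤1.2, RAM 36≥32, battery life 10≥8).
#9: dominated by #6 (weight 1.5≤2.4, RAM 43≥12, battery life 20≥13).
#10: not dominated.
#11: dominated by #6 (weight 1.5≤2.5, RAM 43≥37, battery life 20≥5).
#12: not dominated.
Pareto-optimal: #2, #3, #6, #10, #12 → 5.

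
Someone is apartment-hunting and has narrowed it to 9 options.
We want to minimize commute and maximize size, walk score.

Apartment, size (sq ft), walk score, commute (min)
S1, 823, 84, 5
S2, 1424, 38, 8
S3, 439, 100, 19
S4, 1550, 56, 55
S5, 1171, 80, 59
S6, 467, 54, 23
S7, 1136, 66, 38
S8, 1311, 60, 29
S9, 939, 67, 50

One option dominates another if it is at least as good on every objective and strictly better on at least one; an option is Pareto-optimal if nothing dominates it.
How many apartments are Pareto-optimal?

S1: not dominated (best commute).
S2: not dominated.
S3: not dominated (best walk score).
S4: not dominated (best size).
S5: not dominated.
S6: dominated by S1 (size 823≥467, walk score 84≥54, commute 5≤23).
S7: not dominated.
S8: not dominated.
S9: not dominated.
Pareto-optimal: S1, S2, S3, S4, S5, S7, S8, S9 → 8.

8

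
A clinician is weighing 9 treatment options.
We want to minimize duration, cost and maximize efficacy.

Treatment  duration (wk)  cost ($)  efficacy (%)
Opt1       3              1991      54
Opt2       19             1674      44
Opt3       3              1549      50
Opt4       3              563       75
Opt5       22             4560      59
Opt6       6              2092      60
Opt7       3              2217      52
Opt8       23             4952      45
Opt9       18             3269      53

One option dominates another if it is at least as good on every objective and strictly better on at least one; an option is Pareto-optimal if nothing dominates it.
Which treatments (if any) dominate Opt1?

Opt4

Opt4: duration 3≤3, cost 563≤1991, efficacy 75≥54 — dominates Opt1.
Others (Opt2, Opt3, Opt5, Opt6, Opt7, Opt8, Opt9) are each worse than Opt1 on at least one objective.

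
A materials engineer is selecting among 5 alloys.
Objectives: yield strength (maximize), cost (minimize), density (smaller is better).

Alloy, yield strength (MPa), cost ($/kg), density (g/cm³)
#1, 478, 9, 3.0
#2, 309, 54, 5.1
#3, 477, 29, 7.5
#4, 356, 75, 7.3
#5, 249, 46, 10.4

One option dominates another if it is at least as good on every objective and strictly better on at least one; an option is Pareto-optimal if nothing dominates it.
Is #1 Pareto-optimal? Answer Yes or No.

#2: worse on yield strength (309 vs 478).
#3: worse on yield strength (477 vs 478).
#4: worse on yield strength (356 vs 478).
#5: worse on yield strength (249 vs 478).
No option is at least as good as #1 on every objective and strictly better on one.

Yes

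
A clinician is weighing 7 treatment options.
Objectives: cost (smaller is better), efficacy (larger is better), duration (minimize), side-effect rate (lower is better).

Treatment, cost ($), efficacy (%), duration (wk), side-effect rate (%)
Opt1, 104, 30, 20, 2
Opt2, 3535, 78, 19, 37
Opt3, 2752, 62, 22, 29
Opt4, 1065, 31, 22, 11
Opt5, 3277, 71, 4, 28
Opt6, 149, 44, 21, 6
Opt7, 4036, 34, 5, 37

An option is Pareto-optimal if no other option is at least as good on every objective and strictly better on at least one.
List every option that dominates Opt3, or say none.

Opt1: worse on efficacy (30 vs 62).
Opt2: worse on cost (3535 vs 2752).
Opt4: worse on efficacy (31 vs 62).
Opt5: worse on cost (3277 vs 2752).
Opt6: worse on efficacy (44 vs 62).
Opt7: worse on cost (4036 vs 2752).
No option dominates Opt3.

none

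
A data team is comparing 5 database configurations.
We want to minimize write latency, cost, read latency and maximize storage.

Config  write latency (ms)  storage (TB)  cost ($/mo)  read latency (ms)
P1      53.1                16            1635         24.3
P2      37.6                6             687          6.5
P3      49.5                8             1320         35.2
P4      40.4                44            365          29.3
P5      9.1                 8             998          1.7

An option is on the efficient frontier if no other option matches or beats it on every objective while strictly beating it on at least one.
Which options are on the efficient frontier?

P1: not dominated.
P2: not dominated.
P3: dominated by P4 (write latency 40.4≤49.5, storage 44≥8, cost 365≤1320, read latency 29.3≤35.2).
P4: not dominated (best storage).
P5: not dominated (best write latency).

P1, P2, P4, P5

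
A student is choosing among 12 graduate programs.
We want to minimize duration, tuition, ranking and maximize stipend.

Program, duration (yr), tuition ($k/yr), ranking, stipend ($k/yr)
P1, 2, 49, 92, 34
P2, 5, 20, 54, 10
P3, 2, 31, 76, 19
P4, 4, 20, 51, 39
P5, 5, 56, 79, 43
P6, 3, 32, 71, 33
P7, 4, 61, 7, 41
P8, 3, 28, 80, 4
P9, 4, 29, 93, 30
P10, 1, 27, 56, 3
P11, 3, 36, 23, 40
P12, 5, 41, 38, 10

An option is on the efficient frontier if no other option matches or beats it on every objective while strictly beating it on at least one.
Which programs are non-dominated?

P1, P3, P4, P5, P6, P7, P8, P10, P11

P1: not dominated.
P2: dominated by P4 (duration 4≤5, tuition 20≤20, ranking 51≤54, stipend 39≥10).
P3: not dominated.
P4: not dominated.
P5: not dominated (best stipend).
P6: not dominated.
P7: not dominated (best ranking).
P8: not dominated.
P9: dominated by P4 (duration 4≤4, tuition 20≤29, ranking 51≤93, stipend 39≥30).
P10: not dominated (best duration).
P11: not dominated.
P12: dominated by P11 (duration 3≤5, tuition 36≤41, ranking 23≤38, stipend 40≥10).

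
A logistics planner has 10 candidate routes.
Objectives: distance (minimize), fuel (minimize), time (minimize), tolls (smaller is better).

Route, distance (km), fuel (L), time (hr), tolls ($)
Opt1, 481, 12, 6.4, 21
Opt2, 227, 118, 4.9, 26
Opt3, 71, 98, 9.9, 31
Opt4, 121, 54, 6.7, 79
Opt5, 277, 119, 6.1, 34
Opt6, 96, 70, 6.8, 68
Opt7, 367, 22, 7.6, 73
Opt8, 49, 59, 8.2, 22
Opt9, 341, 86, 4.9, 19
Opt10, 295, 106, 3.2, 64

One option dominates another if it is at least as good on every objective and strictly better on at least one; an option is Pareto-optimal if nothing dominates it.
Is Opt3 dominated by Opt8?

Opt8 vs Opt3: distance 49≤71, fuel 59≤98, time 8.2≤9.9, tolls 22≤31 — Opt8 is at least as good on every objective with at least one strict improvement.

Yes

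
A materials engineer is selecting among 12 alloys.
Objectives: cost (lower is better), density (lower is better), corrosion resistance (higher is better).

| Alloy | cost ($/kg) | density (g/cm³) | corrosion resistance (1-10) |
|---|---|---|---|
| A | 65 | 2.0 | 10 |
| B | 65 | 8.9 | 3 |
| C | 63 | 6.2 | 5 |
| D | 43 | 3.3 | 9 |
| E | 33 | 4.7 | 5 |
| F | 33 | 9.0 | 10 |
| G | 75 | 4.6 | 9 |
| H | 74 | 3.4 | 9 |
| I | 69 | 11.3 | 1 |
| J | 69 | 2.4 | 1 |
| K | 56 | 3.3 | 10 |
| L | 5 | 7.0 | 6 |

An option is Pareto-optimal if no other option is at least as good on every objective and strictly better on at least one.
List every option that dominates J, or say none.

A: cost 65≤69, density 2.0≤2.4, corrosion resistance 10≥1 — dominates J.
Others (B, C, D, E, F, G, H, I, K, L) are each worse than J on at least one objective.

A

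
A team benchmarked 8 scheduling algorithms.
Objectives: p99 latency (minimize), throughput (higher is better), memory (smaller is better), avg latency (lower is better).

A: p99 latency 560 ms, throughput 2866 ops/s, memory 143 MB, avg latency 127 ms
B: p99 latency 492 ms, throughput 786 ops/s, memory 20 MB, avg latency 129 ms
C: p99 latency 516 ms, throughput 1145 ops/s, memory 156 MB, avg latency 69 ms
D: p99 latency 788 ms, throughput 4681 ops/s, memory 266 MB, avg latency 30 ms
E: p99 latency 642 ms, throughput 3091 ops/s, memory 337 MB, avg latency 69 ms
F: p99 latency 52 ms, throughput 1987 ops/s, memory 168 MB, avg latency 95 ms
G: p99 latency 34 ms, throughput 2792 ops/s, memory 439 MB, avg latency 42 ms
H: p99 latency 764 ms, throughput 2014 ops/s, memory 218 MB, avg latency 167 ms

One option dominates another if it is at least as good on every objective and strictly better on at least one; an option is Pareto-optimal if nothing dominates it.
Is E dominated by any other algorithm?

No

A: worse on throughput (2866 vs 3091).
B: worse on throughput (786 vs 3091).
C: worse on throughput (1145 vs 3091).
D: worse on p99 latency (788 vs 642).
F: worse on throughput (1987 vs 3091).
G: worse on throughput (2792 vs 3091).
H: worse on p99 latency (764 vs 642).
No option is at least as good as E on every objective and strictly better on one.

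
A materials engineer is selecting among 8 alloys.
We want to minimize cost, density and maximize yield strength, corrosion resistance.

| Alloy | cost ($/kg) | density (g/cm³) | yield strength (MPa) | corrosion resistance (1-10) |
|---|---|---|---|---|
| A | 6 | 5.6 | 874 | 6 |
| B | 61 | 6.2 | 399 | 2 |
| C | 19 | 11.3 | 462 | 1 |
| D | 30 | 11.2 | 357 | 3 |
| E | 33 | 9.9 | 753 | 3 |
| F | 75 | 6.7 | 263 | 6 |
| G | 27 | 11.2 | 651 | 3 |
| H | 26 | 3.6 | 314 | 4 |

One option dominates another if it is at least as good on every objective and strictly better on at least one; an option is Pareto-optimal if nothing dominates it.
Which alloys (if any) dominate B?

A

A: cost 6≤61, density 5.6≤6.2, yield strength 874≥399, corrosion resistance 6≥2 — dominates B.
Others (C, D, E, F, G, H) are each worse than B on at least one objective.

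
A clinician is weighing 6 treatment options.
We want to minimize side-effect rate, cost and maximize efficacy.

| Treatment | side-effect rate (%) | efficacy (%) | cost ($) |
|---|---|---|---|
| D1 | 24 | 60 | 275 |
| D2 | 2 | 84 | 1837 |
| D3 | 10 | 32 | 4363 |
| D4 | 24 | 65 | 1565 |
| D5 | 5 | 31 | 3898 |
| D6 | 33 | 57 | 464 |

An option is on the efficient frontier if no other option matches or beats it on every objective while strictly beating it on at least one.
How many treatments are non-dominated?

D1: not dominated (best cost).
D2: not dominated (best side-effect rate).
D3: dominated by D2 (side-effect rate 2≤10, efficacy 84≥32, cost 1837≤4363).
D4: not dominated.
D5: dominated by D2 (side-effect rate 2≤5, efficacy 84≥31, cost 1837≤3898).
D6: dominated by D1 (side-effect rate 24≤33, efficacy 60≥57, cost 275≤464).
Pareto-optimal: D1, D2, D4 → 3.

3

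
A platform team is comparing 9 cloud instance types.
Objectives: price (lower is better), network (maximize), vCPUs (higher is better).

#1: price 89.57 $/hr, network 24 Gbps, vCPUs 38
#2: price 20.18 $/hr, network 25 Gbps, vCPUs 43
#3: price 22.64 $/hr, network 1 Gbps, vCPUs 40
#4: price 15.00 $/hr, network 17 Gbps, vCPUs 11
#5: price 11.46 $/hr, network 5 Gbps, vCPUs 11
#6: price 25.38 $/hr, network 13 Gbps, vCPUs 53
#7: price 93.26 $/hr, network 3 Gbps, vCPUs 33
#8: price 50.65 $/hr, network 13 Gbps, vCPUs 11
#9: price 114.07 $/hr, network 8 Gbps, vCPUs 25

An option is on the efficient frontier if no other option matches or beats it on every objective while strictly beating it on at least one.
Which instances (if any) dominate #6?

none

#1: worse on price (89.57 vs 25.38).
#2: worse on vCPUs (43 vs 53).
#3: worse on network (1 vs 13).
#4: worse on vCPUs (11 vs 53).
#5: worse on network (5 vs 13).
#7: worse on price (93.26 vs 25.38).
#8: worse on price (50.65 vs 25.38).
#9: worse on price (114.07 vs 25.38).
No option dominates #6.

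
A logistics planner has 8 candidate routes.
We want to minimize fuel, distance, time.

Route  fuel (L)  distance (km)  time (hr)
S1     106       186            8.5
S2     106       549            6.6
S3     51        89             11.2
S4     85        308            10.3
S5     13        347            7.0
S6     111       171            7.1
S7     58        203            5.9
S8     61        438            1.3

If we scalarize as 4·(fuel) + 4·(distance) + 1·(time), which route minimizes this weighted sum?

S3

S1: 4·106 + 4·186 + 1·8.5 = 1176.5
S2: 4·106 + 4·549 + 1·6.6 = 2626.6
S3: 4·51 + 4·89 + 1·11.2 = 571.2
S4: 4·85 + 4·308 + 1·10.3 = 1582.3
S5: 4·13 + 4·347 + 1·7.0 = 1447.0
S6: 4·111 + 4·171 + 1·7.1 = 1135.1
S7: 4·58 + 4·203 + 1·5.9 = 1049.9
S8: 4·61 + 4·438 + 1·1.3 = 1997.3
Lowest: S3 at 571.2.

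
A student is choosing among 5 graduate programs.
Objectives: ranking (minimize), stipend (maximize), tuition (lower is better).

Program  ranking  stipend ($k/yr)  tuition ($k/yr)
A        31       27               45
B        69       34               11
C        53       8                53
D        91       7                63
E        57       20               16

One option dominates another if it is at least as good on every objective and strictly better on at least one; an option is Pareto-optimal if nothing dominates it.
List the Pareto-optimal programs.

A: not dominated (best ranking).
B: not dominated (best stipend).
C: dominated by A (ranking 31≤53, stipend 27≥8, tuition 45≤53).
D: dominated by A (ranking 31≤91, stipend 27≥7, tuition 45≤63).
E: not dominated.

A, B, E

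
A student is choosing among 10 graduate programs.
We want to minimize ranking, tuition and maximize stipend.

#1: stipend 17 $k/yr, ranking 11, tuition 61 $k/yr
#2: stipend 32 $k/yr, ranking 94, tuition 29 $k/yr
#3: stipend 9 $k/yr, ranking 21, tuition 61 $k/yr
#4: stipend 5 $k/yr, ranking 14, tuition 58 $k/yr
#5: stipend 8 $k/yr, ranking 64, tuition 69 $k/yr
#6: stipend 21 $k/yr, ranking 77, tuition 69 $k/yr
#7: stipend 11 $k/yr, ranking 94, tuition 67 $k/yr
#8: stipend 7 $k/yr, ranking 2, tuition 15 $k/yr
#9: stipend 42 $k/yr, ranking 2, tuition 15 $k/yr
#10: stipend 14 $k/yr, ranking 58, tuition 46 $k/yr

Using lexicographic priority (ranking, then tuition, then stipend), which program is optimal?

#9

First minimize ranking: best is 2, kept {#8, #9}.
Then minimize tuition: best is 15, kept {#8, #9}.
Then maximize stipend: best is 42, kept {#9}.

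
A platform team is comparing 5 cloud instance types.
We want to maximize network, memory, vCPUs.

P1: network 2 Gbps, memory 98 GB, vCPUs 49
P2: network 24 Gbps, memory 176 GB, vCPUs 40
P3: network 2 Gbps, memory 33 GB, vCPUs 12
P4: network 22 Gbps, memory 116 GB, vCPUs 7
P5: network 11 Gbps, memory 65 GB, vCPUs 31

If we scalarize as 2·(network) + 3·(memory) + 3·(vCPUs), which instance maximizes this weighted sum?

P2

P1: 2·2 + 3·98 + 3·49 = 445
P2: 2·24 + 3·176 + 3·40 = 696
P3: 2·2 + 3·33 + 3·12 = 139
P4: 2·22 + 3·116 + 3·7 = 413
P5: 2·11 + 3·65 + 3·31 = 310
Highest: P2 at 696.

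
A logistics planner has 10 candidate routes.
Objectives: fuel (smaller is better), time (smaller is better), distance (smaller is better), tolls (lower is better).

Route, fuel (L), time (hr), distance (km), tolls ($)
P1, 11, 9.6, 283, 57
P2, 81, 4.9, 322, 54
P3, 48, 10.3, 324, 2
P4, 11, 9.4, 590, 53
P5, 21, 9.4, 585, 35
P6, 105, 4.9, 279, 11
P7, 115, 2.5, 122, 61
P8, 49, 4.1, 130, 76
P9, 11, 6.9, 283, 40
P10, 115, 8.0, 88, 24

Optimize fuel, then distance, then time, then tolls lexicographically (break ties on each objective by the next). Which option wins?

First minimize fuel: best is 11, kept {P1, P4, P9}.
Then minimize distance: best is 283, kept {P1, P9}.
Then minimize time: best is 6.9, kept {P9}.

P9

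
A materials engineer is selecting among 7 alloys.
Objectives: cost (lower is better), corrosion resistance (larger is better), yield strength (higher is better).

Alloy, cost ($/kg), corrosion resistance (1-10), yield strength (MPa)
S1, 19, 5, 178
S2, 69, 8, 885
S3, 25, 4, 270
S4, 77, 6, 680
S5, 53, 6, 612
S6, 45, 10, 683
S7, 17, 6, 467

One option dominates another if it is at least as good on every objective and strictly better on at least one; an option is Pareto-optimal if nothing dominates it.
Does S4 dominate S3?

No

S4 vs S3: S4 is worse on cost (77 vs 25), so it does not dominate S3.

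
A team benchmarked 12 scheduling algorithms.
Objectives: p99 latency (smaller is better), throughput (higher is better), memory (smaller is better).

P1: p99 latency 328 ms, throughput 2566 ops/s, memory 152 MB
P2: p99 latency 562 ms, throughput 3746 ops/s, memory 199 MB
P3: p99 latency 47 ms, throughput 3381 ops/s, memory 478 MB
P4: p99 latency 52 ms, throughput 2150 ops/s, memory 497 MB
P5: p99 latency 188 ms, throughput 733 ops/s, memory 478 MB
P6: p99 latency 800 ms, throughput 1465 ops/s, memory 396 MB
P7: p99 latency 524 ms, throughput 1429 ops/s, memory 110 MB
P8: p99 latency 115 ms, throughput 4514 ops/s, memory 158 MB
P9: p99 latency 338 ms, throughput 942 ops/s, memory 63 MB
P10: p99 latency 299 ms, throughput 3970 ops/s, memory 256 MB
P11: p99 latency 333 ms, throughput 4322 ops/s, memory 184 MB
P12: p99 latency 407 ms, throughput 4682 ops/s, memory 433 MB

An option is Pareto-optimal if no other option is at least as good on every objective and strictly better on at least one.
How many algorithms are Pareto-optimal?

P1: not dominated.
P2: dominated by P8 (p99 latency 115≤562, throughput 4514≥3746, memory 158≤199).
P3: not dominated (best p99 latency).
P4: dominated by P3 (p99 latency 47≤52, throughput 3381≥2150, memory 478≤497).
P5: dominated by P3 (p99 latency 47≤188, throughput 3381≥733, memory 478≤478).
P6: dominated by P1 (p99 latency 328≤800, throughput 2566≥1465, memory 152≤396).
P7: not dominated.
P8: not dominated.
P9: not dominated (best memory).
P10: dominated by P8 (p99 latency 115≤299, throughput 4514≥3970, memory 158≤256).
P11: dominated by P8 (p99 latency 115≤333, throughput 4514≥4322, memory 158≤184).
P12: not dominated (best throughput).
Pareto-optimal: P1, P3, P7, P8, P9, P12 → 6.

6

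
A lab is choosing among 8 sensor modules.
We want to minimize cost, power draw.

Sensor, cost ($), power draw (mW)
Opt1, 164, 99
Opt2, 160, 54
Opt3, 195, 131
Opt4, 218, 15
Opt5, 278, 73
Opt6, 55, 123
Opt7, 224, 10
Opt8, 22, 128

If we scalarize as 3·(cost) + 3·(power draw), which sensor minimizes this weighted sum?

Opt8

Opt1: 3·164 + 3·99 = 789
Opt2: 3·160 + 3·54 = 642
Opt3: 3·195 + 3·131 = 978
Opt4: 3·218 + 3·15 = 699
Opt5: 3·278 + 3·73 = 1053
Opt6: 3·55 + 3·123 = 534
Opt7: 3·224 + 3·10 = 702
Opt8: 3·22 + 3·128 = 450
Lowest: Opt8 at 450.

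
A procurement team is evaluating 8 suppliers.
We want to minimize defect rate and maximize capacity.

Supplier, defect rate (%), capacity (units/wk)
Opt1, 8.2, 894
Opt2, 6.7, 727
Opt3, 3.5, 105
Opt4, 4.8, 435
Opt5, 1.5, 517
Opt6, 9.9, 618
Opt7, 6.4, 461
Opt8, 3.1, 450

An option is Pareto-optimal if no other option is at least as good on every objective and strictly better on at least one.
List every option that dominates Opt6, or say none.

Opt1: defect rate 8.2≤9.9, capacity 894≥618 — dominates Opt6.
Opt2: defect rate 6.7≤9.9, capacity 727≥618 — dominates Opt6.
Others (Opt3, Opt4, Opt5, Opt7, Opt8) are each worse than Opt6 on at least one objective.

Opt1, Opt2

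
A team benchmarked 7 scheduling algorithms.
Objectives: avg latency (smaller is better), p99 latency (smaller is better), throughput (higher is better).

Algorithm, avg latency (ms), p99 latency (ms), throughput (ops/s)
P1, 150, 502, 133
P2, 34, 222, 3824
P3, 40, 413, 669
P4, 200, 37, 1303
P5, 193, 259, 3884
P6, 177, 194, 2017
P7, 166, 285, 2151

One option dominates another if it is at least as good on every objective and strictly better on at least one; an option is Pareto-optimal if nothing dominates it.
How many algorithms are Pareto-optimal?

4

P1: dominated by P2 (avg latency 34≤150, p99 latency 222≤502, throughput 3824≥133).
P2: not dominated (best avg latency).
P3: dominated by P2 (avg latency 34≤40, p99 latency 222≤413, throughput 3824≥669).
P4: not dominated (best p99 latency).
P5: not dominated (best throughput).
P6: not dominated.
P7: dominated by P2 (avg latency 34≤166, p99 latency 222≤285, throughput 3824≥2151).
Pareto-optimal: P2, P4, P5, P6 → 4.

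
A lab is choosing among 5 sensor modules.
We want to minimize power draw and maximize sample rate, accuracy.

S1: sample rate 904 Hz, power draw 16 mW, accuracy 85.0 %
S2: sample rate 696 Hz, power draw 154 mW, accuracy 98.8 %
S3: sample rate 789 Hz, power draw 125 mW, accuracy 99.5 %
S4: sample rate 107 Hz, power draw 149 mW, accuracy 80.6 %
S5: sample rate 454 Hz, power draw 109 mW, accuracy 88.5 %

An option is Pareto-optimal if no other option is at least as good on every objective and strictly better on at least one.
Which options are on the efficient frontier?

S1: not dominated (best sample rate).
S2: dominated by S3 (sample rate 789≥696, power draw 125≤154, accuracy 99.5≥98.8).
S3: not dominated (best accuracy).
S4: dominated by S1 (sample rate 904≥107, power draw 16≤149, accuracy 85.0≥80.6).
S5: not dominated.

S1, S3, S5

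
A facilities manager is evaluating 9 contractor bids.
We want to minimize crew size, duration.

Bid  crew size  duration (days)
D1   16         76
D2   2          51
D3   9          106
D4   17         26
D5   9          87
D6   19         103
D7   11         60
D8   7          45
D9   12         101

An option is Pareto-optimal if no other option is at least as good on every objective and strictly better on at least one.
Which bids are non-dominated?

D2, D4, D8

D1: dominated by D2 (crew size 2≤16, duration 51≤76).
D2: not dominated (best crew size).
D3: dominated by D2 (crew size 2≤9, duration 51≤106).
D4: not dominated (best duration).
D5: dominated by D2 (crew size 2≤9, duration 51≤87).
D6: dominated by D1 (crew size 16≤19, duration 76≤103).
D7: dominated by D2 (crew size 2≤11, duration 51≤60).
D8: not dominated.
D9: dominated by D2 (crew size 2≤12, duration 51≤101).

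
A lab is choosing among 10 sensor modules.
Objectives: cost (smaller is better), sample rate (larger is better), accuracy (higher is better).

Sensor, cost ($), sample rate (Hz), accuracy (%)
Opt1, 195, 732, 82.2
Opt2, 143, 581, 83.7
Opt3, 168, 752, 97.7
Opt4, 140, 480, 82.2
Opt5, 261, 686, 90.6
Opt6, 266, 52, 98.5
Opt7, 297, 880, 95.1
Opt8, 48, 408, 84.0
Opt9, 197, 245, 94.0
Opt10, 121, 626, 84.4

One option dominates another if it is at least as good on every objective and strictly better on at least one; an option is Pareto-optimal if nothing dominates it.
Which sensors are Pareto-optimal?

Opt1: dominated by Opt3 (cost 168≤195, sample rate 752≥732, accuracy 97.7≥82.2).
Opt2: dominated by Opt10 (cost 121≤143, sample rate 626≥581, accuracy 84.4≥83.7).
Opt3: not dominated.
Opt4: dominated by Opt10 (cost 121≤140, sample rate 626≥480, accuracy 84.4≥82.2).
Opt5: dominated by Opt3 (cost 168≤261, sample rate 752≥686, accuracy 97.7≥90.6).
Opt6: not dominated (best accuracy).
Opt7: not dominated (best sample rate).
Opt8: not dominated (best cost).
Opt9: dominated by Opt3 (cost 168≤197, sample rate 752≥245, accuracy 97.7≥94.0).
Opt10: not dominated.

Opt3, Opt6, Opt7, Opt8, Opt10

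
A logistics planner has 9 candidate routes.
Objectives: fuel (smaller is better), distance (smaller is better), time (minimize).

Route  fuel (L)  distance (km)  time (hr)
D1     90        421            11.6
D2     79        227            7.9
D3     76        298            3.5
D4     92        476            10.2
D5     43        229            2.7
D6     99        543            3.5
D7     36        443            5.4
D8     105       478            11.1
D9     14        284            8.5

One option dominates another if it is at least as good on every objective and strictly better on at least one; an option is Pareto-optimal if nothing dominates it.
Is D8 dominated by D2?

D2 vs D8: fuel 79≤105, distance 227≤478, time 7.9≤11.1 — D2 is at least as good on every objective with at least one strict improvement.

Yes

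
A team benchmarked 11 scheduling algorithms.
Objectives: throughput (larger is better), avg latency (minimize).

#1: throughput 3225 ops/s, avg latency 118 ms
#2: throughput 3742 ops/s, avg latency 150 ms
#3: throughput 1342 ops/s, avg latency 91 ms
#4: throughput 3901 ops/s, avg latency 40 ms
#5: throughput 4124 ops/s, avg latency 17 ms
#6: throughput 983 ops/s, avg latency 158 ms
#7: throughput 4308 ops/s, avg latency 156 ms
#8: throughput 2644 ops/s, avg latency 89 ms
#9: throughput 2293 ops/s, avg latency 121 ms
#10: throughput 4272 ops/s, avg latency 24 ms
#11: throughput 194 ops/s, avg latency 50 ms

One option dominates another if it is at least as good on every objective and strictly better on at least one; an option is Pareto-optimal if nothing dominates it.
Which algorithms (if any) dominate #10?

#1: worse on throughput (3225 vs 4272).
#2: worse on throughput (3742 vs 4272).
#3: worse on throughput (1342 vs 4272).
#4: worse on throughput (3901 vs 4272).
#5: worse on throughput (4124 vs 4272).
#6: worse on throughput (983 vs 4272).
#7: worse on avg latency (156 vs 24).
#8: worse on throughput (2644 vs 4272).
#9: worse on throughput (2293 vs 4272).
#11: worse on throughput (194 vs 4272).
No option dominates #10.

none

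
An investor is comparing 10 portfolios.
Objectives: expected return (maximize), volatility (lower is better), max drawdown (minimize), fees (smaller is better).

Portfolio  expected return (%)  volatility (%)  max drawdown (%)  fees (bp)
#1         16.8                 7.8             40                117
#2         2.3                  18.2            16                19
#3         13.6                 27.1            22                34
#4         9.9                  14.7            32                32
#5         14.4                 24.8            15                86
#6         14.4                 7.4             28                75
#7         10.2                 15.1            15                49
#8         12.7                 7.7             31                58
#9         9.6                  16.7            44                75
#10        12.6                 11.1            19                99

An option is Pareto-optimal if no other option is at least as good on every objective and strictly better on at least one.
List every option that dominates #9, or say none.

#4, #6, #7, #8

#4: expected return 9.9≥9.6, volatility 14.7≤16.7, max drawdown 32≤44, fees 32≤75 — dominates #9.
#6: expected return 14.4≥9.6, volatility 7.4≤16.7, max drawdown 28≤44, fees 75≤75 — dominates #9.
#7: expected return 10.2≥9.6, volatility 15.1≤16.7, max drawdown 15≤44, fees 49≤75 — dominates #9.
#8: expected return 12.7≥9.6, volatility 7.7≤16.7, max drawdown 31≤44, fees 58≤75 — dominates #9.
Others (#1, #2, #3, #5, #10) are each worse than #9 on at least one objective.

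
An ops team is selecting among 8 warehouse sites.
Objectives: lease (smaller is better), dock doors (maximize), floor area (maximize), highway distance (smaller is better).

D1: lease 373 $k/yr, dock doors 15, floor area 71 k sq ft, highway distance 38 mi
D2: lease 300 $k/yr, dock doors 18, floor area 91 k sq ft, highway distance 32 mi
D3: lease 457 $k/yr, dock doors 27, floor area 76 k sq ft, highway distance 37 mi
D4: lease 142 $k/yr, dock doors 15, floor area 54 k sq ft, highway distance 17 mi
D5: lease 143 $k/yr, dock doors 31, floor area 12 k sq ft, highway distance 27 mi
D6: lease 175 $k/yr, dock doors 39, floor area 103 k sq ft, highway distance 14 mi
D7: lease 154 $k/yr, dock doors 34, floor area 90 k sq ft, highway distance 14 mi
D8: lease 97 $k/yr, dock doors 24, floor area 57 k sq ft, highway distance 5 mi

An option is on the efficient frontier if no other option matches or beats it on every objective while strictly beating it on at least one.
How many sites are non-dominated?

4

D1: dominated by D2 (lease 300≤373, dock doors 18≥15, floor area 91≥71, highway distance 32≤38).
D2: dominated by D6 (lease 175≤300, dock doors 39≥18, floor area 103≥91, highway distance 14≤32).
D3: dominated by D6 (lease 175≤457, dock doors 39≥27, floor area 103≥76, highway distance 14≤37).
D4: dominated by D8 (lease 97≤142, dock doors 24≥15, floor area 57≥54, highway distance 5≤17).
D5: not dominated.
D6: not dominated (best dock doors).
D7: not dominated.
D8: not dominated (best lease).
Pareto-optimal: D5, D6, D7, D8 → 4.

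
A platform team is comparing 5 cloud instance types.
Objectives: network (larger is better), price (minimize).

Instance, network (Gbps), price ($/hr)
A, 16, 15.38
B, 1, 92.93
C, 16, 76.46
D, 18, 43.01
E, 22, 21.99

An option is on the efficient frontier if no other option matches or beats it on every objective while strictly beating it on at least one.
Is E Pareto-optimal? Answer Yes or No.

Yes

A: worse on network (16 vs 22).
B: worse on network (1 vs 22).
C: worse on network (16 vs 22).
D: worse on network (18 vs 22).
No option is at least as good as E on every objective and strictly better on one.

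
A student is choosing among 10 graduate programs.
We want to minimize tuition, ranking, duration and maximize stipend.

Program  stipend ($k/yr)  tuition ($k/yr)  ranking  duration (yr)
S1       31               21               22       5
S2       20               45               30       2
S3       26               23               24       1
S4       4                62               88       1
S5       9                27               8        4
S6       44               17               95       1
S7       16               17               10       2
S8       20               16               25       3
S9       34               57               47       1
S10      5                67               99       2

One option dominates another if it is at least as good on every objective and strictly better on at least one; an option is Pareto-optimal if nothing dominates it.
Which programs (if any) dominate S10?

S2, S3, S6, S7, S9

S2: stipend 20≥5, tuition 45≤67, ranking 30≤99, duration 2≤2 — dominates S10.
S3: stipend 26≥5, tuition 23≤67, ranking 24≤99, duration 1≤2 — dominates S10.
S6: stipend 44≥5, tuition 17≤67, ranking 95≤99, duration 1≤2 — dominates S10.
S7: stipend 16≥5, tuition 17≤67, ranking 10≤99, duration 2≤2 — dominates S10.
S9: stipend 34≥5, tuition 57≤67, ranking 47≤99, duration 1≤2 — dominates S10.
Others (S1, S4, S5, S8) are each worse than S10 on at least one objective.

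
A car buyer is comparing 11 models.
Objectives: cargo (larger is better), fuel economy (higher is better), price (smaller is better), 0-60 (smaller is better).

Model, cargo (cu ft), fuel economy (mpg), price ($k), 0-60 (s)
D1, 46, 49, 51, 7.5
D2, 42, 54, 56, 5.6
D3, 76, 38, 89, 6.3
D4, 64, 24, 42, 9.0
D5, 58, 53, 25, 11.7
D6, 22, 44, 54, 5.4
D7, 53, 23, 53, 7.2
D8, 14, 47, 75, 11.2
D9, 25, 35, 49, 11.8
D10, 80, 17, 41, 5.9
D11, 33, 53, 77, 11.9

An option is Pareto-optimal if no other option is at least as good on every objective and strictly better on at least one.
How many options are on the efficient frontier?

D1: not dominated.
D2: not dominated (best fuel economy).
D3: not dominated.
D4: not dominated.
D5: not dominated (best price).
D6: not dominated (best 0-60).
D7: not dominated.
D8: dominated by D1 (cargo 46≥14, fuel economy 49≥47, price 51≤75, 0-60 7.5≤11.2).
D9: dominated by D5 (cargo 58≥25, fuel economy 53≥35, price 25≤49, 0-60 11.7≤11.8).
D10: not dominated (best cargo).
D11: dominated by D2 (cargo 42≥33, fuel economy 54≥53, price 56≤77, 0-60 5.6≤11.9).
Pareto-optimal: D1, D2, D3, D4, D5, D6, D7, D10 → 8.

8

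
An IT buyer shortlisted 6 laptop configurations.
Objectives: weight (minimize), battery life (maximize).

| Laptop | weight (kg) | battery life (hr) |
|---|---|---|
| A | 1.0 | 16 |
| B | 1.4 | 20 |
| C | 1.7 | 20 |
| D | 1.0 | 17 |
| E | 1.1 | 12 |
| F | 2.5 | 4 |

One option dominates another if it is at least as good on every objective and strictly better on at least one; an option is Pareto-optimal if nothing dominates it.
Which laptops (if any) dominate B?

A: worse on battery life (16 vs 20).
C: worse on weight (1.7 vs 1.4).
D: worse on battery life (17 vs 20).
E: worse on battery life (12 vs 20).
F: worse on weight (2.5 vs 1.4).
No option dominates B.

none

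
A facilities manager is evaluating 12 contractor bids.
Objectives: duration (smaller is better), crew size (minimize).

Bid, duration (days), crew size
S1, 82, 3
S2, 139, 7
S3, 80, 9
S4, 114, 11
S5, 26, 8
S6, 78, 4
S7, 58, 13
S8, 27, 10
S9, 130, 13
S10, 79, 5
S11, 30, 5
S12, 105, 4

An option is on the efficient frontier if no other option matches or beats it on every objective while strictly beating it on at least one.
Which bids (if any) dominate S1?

S2: worse on duration (139 vs 82).
S3: worse on crew size (9 vs 3).
S4: worse on duration (114 vs 82).
S5: worse on crew size (8 vs 3).
S6: worse on crew size (4 vs 3).
S7: worse on crew size (13 vs 3).
S8: worse on crew size (10 vs 3).
S9: worse on duration (130 vs 82).
S10: worse on crew size (5 vs 3).
S11: worse on crew size (5 vs 3).
S12: worse on duration (105 vs 82).
No option dominates S1.

none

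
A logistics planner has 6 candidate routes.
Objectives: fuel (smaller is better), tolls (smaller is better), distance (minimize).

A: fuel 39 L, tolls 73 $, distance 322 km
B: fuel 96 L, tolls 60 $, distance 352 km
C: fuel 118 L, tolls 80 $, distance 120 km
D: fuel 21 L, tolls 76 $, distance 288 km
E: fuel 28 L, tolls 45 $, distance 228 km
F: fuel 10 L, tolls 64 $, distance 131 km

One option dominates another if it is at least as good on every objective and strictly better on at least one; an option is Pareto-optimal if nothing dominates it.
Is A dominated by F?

Yes

F vs A: fuel 10≤39, tolls 64≤73, distance 131≤322 — F is at least as good on every objective with at least one strict improvement.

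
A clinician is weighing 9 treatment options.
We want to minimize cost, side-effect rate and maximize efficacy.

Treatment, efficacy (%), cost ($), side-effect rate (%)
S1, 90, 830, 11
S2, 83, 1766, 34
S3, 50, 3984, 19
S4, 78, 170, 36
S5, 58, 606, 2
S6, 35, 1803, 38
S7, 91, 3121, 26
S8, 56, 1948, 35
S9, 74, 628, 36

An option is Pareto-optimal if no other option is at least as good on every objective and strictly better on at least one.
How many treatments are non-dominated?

S1: not dominated.
S2: dominated by S1 (efficacy 90≥83, cost 830≤1766, side-effect rate 11≤34).
S3: dominated by S1 (efficacy 90≥50, cost 830≤3984, side-effect rate 11≤19).
S4: not dominated (best cost).
S5: not dominated (best side-effect rate).
S6: dominated by S1 (efficacy 90≥35, cost 830≤1803, side-effect rate 11≤38).
S7: not dominated (best efficacy).
S8: dominated by S1 (efficacy 90≥56, cost 830≤1948, side-effect rate 11≤35).
S9: dominated by S4 (efficacy 78≥74, cost 170≤628, side-effect rate 36≤36).
Pareto-optimal: S1, S4, S5, S7 → 4.

4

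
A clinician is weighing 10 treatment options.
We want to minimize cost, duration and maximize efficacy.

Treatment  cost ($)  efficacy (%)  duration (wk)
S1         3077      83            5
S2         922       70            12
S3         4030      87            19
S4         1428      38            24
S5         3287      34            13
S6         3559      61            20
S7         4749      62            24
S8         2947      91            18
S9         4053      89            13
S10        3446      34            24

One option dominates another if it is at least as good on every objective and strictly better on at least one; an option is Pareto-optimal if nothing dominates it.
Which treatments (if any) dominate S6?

S1, S2, S8

S1: cost 3077≤3559, efficacy 83≥61, duration 5≤20 — dominates S6.
S2: cost 922≤3559, efficacy 70≥61, duration 12≤20 — dominates S6.
S8: cost 2947≤3559, efficacy 91≥61, duration 18≤20 — dominates S6.
Others (S3, S4, S5, S7, S9, S10) are each worse than S6 on at least one objective.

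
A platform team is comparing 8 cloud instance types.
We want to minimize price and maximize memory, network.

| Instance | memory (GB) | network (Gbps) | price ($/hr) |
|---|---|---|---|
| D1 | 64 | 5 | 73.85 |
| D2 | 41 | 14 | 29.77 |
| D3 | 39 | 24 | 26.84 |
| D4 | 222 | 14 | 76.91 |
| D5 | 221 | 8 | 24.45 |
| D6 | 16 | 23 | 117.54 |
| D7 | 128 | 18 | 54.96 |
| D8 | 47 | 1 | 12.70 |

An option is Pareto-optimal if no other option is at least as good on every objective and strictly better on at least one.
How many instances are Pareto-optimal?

6

D1: dominated by D5 (memory 221≥64, network 8≥5, price 24.45≤73.85).
D2: not dominated.
D3: not dominated (best network).
D4: not dominated (best memory).
D5: not dominated.
D6: dominated by D3 (memory 39≥16, network 24≥23, price 26.84≤117.54).
D7: not dominated.
D8: not dominated (best price).
Pareto-optimal: D2, D3, D4, D5, D7, D8 → 6.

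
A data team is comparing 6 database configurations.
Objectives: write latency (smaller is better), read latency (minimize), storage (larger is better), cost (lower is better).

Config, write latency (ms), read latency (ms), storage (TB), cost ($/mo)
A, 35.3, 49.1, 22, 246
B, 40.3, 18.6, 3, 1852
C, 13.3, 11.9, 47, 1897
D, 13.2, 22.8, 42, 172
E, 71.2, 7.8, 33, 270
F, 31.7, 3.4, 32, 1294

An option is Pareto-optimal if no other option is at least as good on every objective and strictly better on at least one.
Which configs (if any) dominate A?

D: write latency 13.2≤35.3, read latency 22.8≤49.1, storage 42≥22, cost 172≤246 — dominates A.
Others (B, C, E, F) are each worse than A on at least one objective.

D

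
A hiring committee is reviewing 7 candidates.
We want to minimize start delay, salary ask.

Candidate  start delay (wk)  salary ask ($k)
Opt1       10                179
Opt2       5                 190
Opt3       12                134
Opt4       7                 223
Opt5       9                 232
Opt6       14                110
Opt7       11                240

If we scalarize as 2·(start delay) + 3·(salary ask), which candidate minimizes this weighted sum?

Opt6

Opt1: 2·10 + 3·179 = 557
Opt2: 2·5 + 3·190 = 580
Opt3: 2·12 + 3·134 = 426
Opt4: 2·7 + 3·223 = 683
Opt5: 2·9 + 3·232 = 714
Opt6: 2·14 + 3·110 = 358
Opt7: 2·11 + 3·240 = 742
Lowest: Opt6 at 358.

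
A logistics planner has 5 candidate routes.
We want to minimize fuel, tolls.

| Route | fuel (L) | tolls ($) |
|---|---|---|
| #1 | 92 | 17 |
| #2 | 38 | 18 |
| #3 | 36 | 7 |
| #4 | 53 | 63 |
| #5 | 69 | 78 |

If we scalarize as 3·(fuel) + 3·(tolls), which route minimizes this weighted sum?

#1: 3·92 + 3·17 = 327
#2: 3·38 + 3·18 = 168
#3: 3·36 + 3·7 = 129
#4: 3·53 + 3·63 = 348
#5: 3·69 + 3·78 = 441
Lowest: #3 at 129.

#3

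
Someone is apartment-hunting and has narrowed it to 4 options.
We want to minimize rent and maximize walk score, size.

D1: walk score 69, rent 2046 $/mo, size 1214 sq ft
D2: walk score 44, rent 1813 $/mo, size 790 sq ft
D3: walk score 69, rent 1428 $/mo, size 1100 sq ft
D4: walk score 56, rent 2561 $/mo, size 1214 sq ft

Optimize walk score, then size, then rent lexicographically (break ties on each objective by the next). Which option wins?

D1

First maximize walk score: best is 69, kept {D1, D3}.
Then maximize size: best is 1214, kept {D1}.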